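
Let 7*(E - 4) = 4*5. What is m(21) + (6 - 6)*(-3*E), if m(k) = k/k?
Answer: 1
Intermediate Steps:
m(k) = 1
E = 48/7 (E = 4 + (4*5)/7 = 4 + (⅐)*20 = 4 + 20/7 = 48/7 ≈ 6.8571)
m(21) + (6 - 6)*(-3*E) = 1 + (6 - 6)*(-3*48/7) = 1 + 0*(-144/7) = 1 + 0 = 1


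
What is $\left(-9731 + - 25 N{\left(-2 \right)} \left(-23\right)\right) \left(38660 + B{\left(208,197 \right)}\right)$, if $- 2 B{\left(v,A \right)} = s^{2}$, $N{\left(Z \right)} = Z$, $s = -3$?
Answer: $- \frac{841220991}{2} \approx -4.2061 \cdot 10^{8}$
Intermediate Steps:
$B{\left(v,A \right)} = - \frac{9}{2}$ ($B{\left(v,A \right)} = - \frac{\left(-3\right)^{2}}{2} = \left(- \frac{1}{2}\right) 9 = - \frac{9}{2}$)
$\left(-9731 + - 25 N{\left(-2 \right)} \left(-23\right)\right) \left(38660 + B{\left(208,197 \right)}\right) = \left(-9731 + \left(-25\right) \left(-2\right) \left(-23\right)\right) \left(38660 - \frac{9}{2}\right) = \left(-9731 + 50 \left(-23\right)\right) \frac{77311}{2} = \left(-9731 - 1150\right) \frac{77311}{2} = \left(-10881\right) \frac{77311}{2} = - \frac{841220991}{2}$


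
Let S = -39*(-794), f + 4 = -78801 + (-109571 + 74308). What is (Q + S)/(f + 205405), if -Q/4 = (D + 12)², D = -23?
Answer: 30482/91337 ≈ 0.33373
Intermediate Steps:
f = -114068 (f = -4 + (-78801 + (-109571 + 74308)) = -4 + (-78801 - 35263) = -4 - 114064 = -114068)
S = 30966
Q = -484 (Q = -4*(-23 + 12)² = -4*(-11)² = -4*121 = -484)
(Q + S)/(f + 205405) = (-484 + 30966)/(-114068 + 205405) = 30482/91337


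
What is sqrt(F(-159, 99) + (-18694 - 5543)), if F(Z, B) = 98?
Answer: I*sqrt(24139) ≈ 155.37*I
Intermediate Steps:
sqrt(F(-159, 99) + (-18694 - 5543)) = sqrt(98 + (-18694 - 5543)) = sqrt(98 - 24237) = sqrt(-24139) = I*sqrt(24139)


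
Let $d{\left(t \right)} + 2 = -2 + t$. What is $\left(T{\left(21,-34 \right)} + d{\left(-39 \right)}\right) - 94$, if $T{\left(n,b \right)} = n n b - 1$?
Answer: $-15132$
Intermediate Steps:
$d{\left(t \right)} = -4 + t$ ($d{\left(t \right)} = -2 + \left(-2 + t\right) = -4 + t$)
$T{\left(n,b \right)} = -1 + b n^{2}$ ($T{\left(n,b \right)} = n^{2} b - 1 = b n^{2} - 1 = -1 + b n^{2}$)
$\left(T{\left(21,-34 \right)} + d{\left(-39 \right)}\right) - 94 = \left(\left(-1 - 34 \cdot 21^{2}\right) - 43\right) - 94 = \left(\left(-1 - 14994\right) - 43\right) - 94 = \left(-14995 - 43\right) - 94 = -15038 - 94 = -15132$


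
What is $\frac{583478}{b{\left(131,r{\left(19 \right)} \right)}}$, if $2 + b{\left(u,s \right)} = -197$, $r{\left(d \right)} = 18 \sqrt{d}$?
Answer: $- \frac{583478}{199} \approx -2932.1$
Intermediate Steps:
$b{\left(u,s \right)} = -199$ ($b{\left(u,s \right)} = -2 - 197 = -199$)
$\frac{583478}{b{\left(131,r{\left(19 \right)} \right)}} = \frac{583478}{-199} = 583478 \left(- \frac{1}{199}\right) = - \frac{583478}{199}$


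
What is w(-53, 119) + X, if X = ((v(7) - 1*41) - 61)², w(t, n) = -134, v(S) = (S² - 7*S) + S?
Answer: 8891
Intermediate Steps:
v(S) = S² - 6*S
X = 9025 (X = ((7*(-6 + 7) - 1*41) - 61)² = ((7*1 - 41) - 61)² = ((7 - 41) - 61)² = (-34 - 61)² = (-95)² = 9025)
w(-53, 119) + X = -134 + 9025 = 8891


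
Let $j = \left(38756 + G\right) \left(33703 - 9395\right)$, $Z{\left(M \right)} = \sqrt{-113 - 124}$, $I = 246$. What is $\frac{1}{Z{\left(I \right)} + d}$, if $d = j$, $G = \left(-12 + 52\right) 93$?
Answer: $\frac{1032506608}{1066069895563665901} - \frac{i \sqrt{237}}{1066069895563665901} \approx 9.6852 \cdot 10^{-10} - 1.4441 \cdot 10^{-17} i$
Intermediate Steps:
$G = 3720$ ($G = 40 \cdot 93 = 3720$)
$Z{\left(M \right)} = i \sqrt{237}$ ($Z{\left(M \right)} = \sqrt{-237} = i \sqrt{237}$)
$j = 1032506608$ ($j = \left(38756 + 3720\right) \left(33703 - 9395\right) = 42476 \cdot 24308 = 1032506608$)
$d = 1032506608$
$\frac{1}{Z{\left(I \right)} + d} = \frac{1}{i \sqrt{237} + 1032506608} = \frac{1}{1032506608 + i \sqrt{237}}$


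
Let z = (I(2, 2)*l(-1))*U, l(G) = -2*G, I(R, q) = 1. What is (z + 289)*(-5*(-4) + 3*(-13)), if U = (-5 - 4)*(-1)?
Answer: -5833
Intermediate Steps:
U = 9 (U = -9*(-1) = 9)
z = 18 (z = (1*(-2*(-1)))*9 = (1*2)*9 = 2*9 = 18)
(z + 289)*(-5*(-4) + 3*(-13)) = (18 + 289)*(-5*(-4) + 3*(-13)) = 307*(20 - 39) = 307*(-19) = -5833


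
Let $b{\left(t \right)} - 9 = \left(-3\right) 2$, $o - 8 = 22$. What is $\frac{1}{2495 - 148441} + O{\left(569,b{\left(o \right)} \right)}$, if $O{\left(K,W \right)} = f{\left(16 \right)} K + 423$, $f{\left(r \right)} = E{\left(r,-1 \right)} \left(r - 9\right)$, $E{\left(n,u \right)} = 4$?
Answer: $\frac{2386946829}{145946} \approx 16355.0$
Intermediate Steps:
$o = 30$ ($o = 8 + 22 = 30$)
$f{\left(r \right)} = -36 + 4 r$ ($f{\left(r \right)} = 4 \left(r - 9\right) = 4 \left(-9 + r\right) = -36 + 4 r$)
$b{\left(t \right)} = 3$ ($b{\left(t \right)} = 9 - 6 = 3$)
$O{\left(K,W \right)} = 423 + 28 K$ ($O{\left(K,W \right)} = \left(-36 + 4 \cdot 16\right) K + 423 = \left(-36 + 64\right) K + 423 = 28 K + 423 = 423 + 28 K$)
$\frac{1}{2495 - 148441} + O{\left(569,b{\left(o \right)} \right)} = \frac{1}{2495 - 148441} + \left(423 + 28 \cdot 569\right) = \frac{1}{-145946} + \left(423 + 15932\right) = - \frac{1}{145946} + 16355 = \frac{2386946829}{145946}$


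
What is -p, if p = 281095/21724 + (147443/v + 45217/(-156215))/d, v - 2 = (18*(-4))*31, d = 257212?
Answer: -1259311826324714889/97325943152963080 ≈ -12.939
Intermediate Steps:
v = -2230 (v = 2 + (18*(-4))*31 = 2 - 72*31 = 2 - 2232 = -2230)
p = 1259311826324714889/97325943152963080 (p = 281095/21724 + (147443/(-2230) + 45217/(-156215))/257212 = 281095*(1/21724) + (147443*(-1/2230) + 45217*(-1/156215))*(1/257212) = 281095/21724 + (-147443/2230 - 45217/156215)*(1/257212) = 281095/21724 - 4626728431/69671890*1/257212 = 281095/21724 - 4626728431/17920446170680 = 1259311826324714889/97325943152963080 ≈ 12.939)
-p = -1*1259311826324714889/97325943152963080 = -1259311826324714889/97325943152963080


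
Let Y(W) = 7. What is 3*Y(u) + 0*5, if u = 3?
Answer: 21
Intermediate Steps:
3*Y(u) + 0*5 = 3*7 + 0*5 = 21 + 0 = 21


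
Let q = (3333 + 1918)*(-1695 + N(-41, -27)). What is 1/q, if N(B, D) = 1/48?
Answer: -48/427216109 ≈ -1.1236e-7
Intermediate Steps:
N(B, D) = 1/48
q = -427216109/48 (q = (3333 + 1918)*(-1695 + 1/48) = 5251*(-81359/48) = -427216109/48 ≈ -8.9003e+6)
1/q = 1/(-427216109/48) = -48/427216109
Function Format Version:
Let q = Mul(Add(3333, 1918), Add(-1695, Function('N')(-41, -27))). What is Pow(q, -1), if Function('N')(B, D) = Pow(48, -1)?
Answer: Rational(-48, 427216109) ≈ -1.1236e-7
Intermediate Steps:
Function('N')(B, D) = Rational(1, 48)
q = Rational(-427216109, 48) (q = Mul(Add(3333, 1918), Add(-1695, Rational(1, 48))) = Mul(5251, Rational(-81359, 48)) = Rational(-427216109, 48) ≈ -8.9003e+6)
Pow(q, -1) = Pow(Rational(-427216109, 48), -1) = Rational(-48, 427216109)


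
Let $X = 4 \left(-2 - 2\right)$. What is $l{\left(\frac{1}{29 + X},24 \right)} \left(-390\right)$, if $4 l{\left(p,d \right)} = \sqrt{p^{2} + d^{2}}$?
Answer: $- \frac{15 \sqrt{97345}}{2} \approx -2340.0$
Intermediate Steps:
$X = -16$ ($X = 4 \left(-4\right) = -16$)
$l{\left(p,d \right)} = \frac{\sqrt{d^{2} + p^{2}}}{4}$ ($l{\left(p,d \right)} = \frac{\sqrt{p^{2} + d^{2}}}{4} = \frac{\sqrt{d^{2} + p^{2}}}{4}$)
$l{\left(\frac{1}{29 + X},24 \right)} \left(-390\right) = \frac{\sqrt{24^{2} + \left(\frac{1}{29 - 16}\right)^{2}}}{4} \left(-390\right) = \frac{\sqrt{576 + \left(\frac{1}{13}\right)^{2}}}{4} \left(-390\right) = \frac{\sqrt{576 + \frac{1}{169}}}{4} \left(-390\right) = \frac{\sqrt{\frac{97345}{169}}}{4} \left(-390\right) = \frac{\frac{1}{13} \sqrt{97345}}{4} \left(-390\right) = \frac{\sqrt{97345}}{52} \left(-390\right) = - \frac{15 \sqrt{97345}}{2}$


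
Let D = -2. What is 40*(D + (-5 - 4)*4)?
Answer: -1520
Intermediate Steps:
40*(D + (-5 - 4)*4) = 40*(-2 + (-5 - 4)*4) = 40*(-2 - 9*4) = 40*(-2 - 36) = 40*(-38) = -1520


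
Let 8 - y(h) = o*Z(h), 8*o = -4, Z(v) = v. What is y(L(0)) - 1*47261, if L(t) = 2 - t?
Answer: -47252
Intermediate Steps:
o = -½ (o = (⅛)*(-4) = -½ ≈ -0.50000)
y(h) = 8 + h/2 (y(h) = 8 - (-1)*h/2 = 8 + h/2)
y(L(0)) - 1*47261 = (8 + (2 - 1*0)/2) - 1*47261 = (8 + (2 + 0)/2) - 47261 = (8 + (½)*2) - 47261 = (8 + 1) - 47261 = 9 - 47261 = -47252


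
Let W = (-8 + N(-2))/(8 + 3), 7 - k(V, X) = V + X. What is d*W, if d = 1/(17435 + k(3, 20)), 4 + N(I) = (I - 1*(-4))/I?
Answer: -13/191609 ≈ -6.7847e-5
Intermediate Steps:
k(V, X) = 7 - V - X (k(V, X) = 7 - (V + X) = 7 + (-V - X) = 7 - V - X)
N(I) = -4 + (4 + I)/I (N(I) = -4 + (I - 1*(-4))/I = -4 + (I + 4)/I = -4 + (4 + I)/I)
d = 1/17419 (d = 1/(17435 + (7 - 1*3 - 1*20)) = 1/(17435 + (7 - 3 - 20)) = 1/(17435 - 16) = 1/17419 ≈ 5.7409e-5)
W = -13/11 (W = (-8 + (-3 + 4/(-2)))/(8 + 3) = (-8 + (-3 + 4*(-½)))/11 = (-8 + (-3 - 2))*(1/11) = (-8 - 5)*(1/11) = -13*1/11 = -13/11 ≈ -1.1818)
d*W = (1/17419)*(-13/11) = -13/191609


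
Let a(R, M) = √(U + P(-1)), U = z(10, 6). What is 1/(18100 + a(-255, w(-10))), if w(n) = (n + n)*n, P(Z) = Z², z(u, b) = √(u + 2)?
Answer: 1/(18100 + √(1 + 2*√3)) ≈ 5.5242e-5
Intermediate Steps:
z(u, b) = √(2 + u)
U = 2*√3 (U = √(2 + 10) = √12 = 2*√3 ≈ 3.4641)
w(n) = 2*n² (w(n) = (2*n)*n = 2*n²)
a(R, M) = √(1 + 2*√3) (a(R, M) = √(2*√3 + (-1)²) = √(2*√3 + 1) = √(1 + 2*√3))
1/(18100 + a(-255, w(-10))) = 1/(18100 + √(1 + 2*√3))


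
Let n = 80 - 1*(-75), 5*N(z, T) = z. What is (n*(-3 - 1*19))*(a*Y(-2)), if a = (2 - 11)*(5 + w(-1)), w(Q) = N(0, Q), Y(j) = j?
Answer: -306900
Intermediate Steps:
N(z, T) = z/5
n = 155 (n = 80 + 75 = 155)
w(Q) = 0 (w(Q) = (⅕)*0 = 0)
a = -45 (a = (2 - 11)*(5 + 0) = -9*5 = -45)
(n*(-3 - 1*19))*(a*Y(-2)) = (155*(-3 - 1*19))*(-45*(-2)) = (155*(-3 - 19))*90 = (155*(-22))*90 = -3410*90 = -306900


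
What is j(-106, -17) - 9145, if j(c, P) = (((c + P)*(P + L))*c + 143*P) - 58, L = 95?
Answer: 1005330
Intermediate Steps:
j(c, P) = -58 + 143*P + c*(95 + P)*(P + c) (j(c, P) = (((c + P)*(P + 95))*c + 143*P) - 58 = (((P + c)*(95 + P))*c + 143*P) - 58 = (((95 + P)*(P + c))*c + 143*P) - 58 = (c*(95 + P)*(P + c) + 143*P) - 58 = (143*P + c*(95 + P)*(P + c)) - 58 = -58 + 143*P + c*(95 + P)*(P + c))
j(-106, -17) - 9145 = (-58 + 95*(-106)**2 + 143*(-17) - 17*(-106)**2 - 106*(-17)**2 + 95*(-17)*(-106)) - 9145 = (-58 + 95*11236 - 2431 - 17*11236 - 106*289 + 171190) - 9145 = (-58 + 1067420 - 2431 - 191012 - 30634 + 171190) - 9145 = 1014475 - 9145 = 1005330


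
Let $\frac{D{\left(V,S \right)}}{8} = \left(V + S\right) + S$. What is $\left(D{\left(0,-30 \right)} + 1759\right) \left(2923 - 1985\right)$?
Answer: $1199702$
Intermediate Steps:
$D{\left(V,S \right)} = 8 V + 16 S$ ($D{\left(V,S \right)} = 8 \left(\left(V + S\right) + S\right) = 8 \left(\left(S + V\right) + S\right) = 8 \left(V + 2 S\right) = 8 V + 16 S$)
$\left(D{\left(0,-30 \right)} + 1759\right) \left(2923 - 1985\right) = \left(\left(8 \cdot 0 + 16 \left(-30\right)\right) + 1759\right) \left(2923 - 1985\right) = \left(\left(0 - 480\right) + 1759\right) 938 = \left(-480 + 1759\right) 938 = 1279 \cdot 938 = 1199702$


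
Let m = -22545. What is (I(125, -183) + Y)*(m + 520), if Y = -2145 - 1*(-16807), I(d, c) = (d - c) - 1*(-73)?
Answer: -331322075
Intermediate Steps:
I(d, c) = 73 + d - c (I(d, c) = (d - c) + 73 = 73 + d - c)
Y = 14662 (Y = -2145 + 16807 = 14662)
(I(125, -183) + Y)*(m + 520) = ((73 + 125 - 1*(-183)) + 14662)*(-22545 + 520) = ((73 + 125 + 183) + 14662)*(-22025) = (381 + 14662)*(-22025) = 15043*(-22025) = -331322075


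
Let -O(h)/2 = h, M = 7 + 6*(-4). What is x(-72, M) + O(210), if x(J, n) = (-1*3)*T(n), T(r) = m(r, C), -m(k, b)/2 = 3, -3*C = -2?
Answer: -402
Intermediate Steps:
C = ⅔ (C = -⅓*(-2) = ⅔ ≈ 0.66667)
M = -17 (M = 7 - 24 = -17)
m(k, b) = -6 (m(k, b) = -2*3 = -6)
T(r) = -6
x(J, n) = 18 (x(J, n) = -1*3*(-6) = -3*(-6) = 18)
O(h) = -2*h
x(-72, M) + O(210) = 18 - 2*210 = 18 - 420 = -402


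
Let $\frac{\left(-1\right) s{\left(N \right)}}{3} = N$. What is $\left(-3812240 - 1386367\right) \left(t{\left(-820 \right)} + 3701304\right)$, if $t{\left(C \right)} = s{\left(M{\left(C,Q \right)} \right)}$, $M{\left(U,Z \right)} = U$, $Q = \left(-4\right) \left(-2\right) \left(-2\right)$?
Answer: $-19254413456748$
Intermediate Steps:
$Q = -16$ ($Q = 8 \left(-2\right) = -16$)
$s{\left(N \right)} = - 3 N$
$t{\left(C \right)} = - 3 C$
$\left(-3812240 - 1386367\right) \left(t{\left(-820 \right)} + 3701304\right) = \left(-3812240 - 1386367\right) \left(\left(-3\right) \left(-820\right) + 3701304\right) = - 5198607 \left(2460 + 3701304\right) = \left(-5198607\right) 3703764 = -19254413456748$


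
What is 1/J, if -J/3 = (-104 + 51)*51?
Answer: 1/8109 ≈ 0.00012332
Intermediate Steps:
J = 8109 (J = -3*(-104 + 51)*51 = -(-159)*51 = -3*(-2703) = 8109)
1/J = 1/8109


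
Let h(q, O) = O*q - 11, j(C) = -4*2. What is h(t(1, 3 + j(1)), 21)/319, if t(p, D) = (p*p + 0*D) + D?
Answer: -95/319 ≈ -0.29781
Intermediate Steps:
j(C) = -8
t(p, D) = D + p² (t(p, D) = (p² + 0) + D = p² + D = D + p²)
h(q, O) = -11 + O*q
h(t(1, 3 + j(1)), 21)/319 = (-11 + 21*((3 - 8) + 1²))/319 = (-11 + 21*(-5 + 1))*(1/319) = (-11 + 21*(-4))*(1/319) = (-11 - 84)*(1/319) = -95*1/319 = -95/319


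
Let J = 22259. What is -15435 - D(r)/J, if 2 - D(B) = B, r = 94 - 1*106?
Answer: -343567679/22259 ≈ -15435.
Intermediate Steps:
r = -12 (r = 94 - 106 = -12)
D(B) = 2 - B
-15435 - D(r)/J = -15435 - (2 - 1*(-12))/22259 = -15435 - (2 + 12)/22259 = -15435 - 14/22259 = -343567679/22259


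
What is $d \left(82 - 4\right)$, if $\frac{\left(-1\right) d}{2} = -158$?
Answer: $24648$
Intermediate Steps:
$d = 316$ ($d = \left(-2\right) \left(-158\right) = 316$)
$d \left(82 - 4\right) = 316 \left(82 - 4\right) = 316 \cdot 78 = 24648$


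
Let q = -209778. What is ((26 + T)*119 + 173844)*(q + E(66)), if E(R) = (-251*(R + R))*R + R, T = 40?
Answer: -435425447952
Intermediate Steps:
E(R) = R - 502*R**2 (E(R) = (-502*R)*R + R = -502*R**2 + R = R - 502*R**2)
((26 + T)*119 + 173844)*(q + E(66)) = ((26 + 40)*119 + 173844)*(-209778 + 66*(1 - 502*66)) = (66*119 + 173844)*(-209778 + 66*(1 - 33132)) = (7854 + 173844)*(-209778 + 66*(-33131)) = 181698*(-209778 - 2186646) = 181698*(-2396424) = -435425447952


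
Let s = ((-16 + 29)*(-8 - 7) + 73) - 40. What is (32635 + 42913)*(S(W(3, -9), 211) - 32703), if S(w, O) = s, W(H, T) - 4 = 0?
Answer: -2482885020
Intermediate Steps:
W(H, T) = 4 (W(H, T) = 4 + 0 = 4)
s = -162 (s = (13*(-15) + 73) - 40 = (-195 + 73) - 40 = -122 - 40 = -162)
S(w, O) = -162
(32635 + 42913)*(S(W(3, -9), 211) - 32703) = (32635 + 42913)*(-162 - 32703) = 75548*(-32865) = -2482885020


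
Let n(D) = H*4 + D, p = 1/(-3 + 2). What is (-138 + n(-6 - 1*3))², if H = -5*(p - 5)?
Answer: 729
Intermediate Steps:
p = -1 (p = 1/(-1) = -1)
H = 30 (H = -5*(-1 - 5) = -5*(-6) = 30)
n(D) = 120 + D (n(D) = 30*4 + D = 120 + D)
(-138 + n(-6 - 1*3))² = (-138 + (120 + (-6 - 1*3)))² = (-138 + (120 + (-6 - 3)))² = (-138 + (120 - 9))² = (-138 + 111)² = (-27)² = 729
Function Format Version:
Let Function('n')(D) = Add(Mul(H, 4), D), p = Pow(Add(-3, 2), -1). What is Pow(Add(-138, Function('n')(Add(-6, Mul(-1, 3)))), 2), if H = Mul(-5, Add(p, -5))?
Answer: 729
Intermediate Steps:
p = -1 (p = Pow(-1, -1) = -1)
H = 30 (H = Mul(-5, Add(-1, -5)) = Mul(-5, -6) = 30)
Function('n')(D) = Add(120, D) (Function('n')(D) = Add(Mul(30, 4), D) = Add(120, D))
Pow(Add(-138, Function('n')(Add(-6, Mul(-1, 3)))), 2) = Pow(Add(-138, Add(120, Add(-6, Mul(-1, 3)))), 2) = Pow(Add(-138, Add(120, Add(-6, -3))), 2) = Pow(Add(-138, Add(120, -9)), 2) = Pow(Add(-138, 111), 2) = Pow(-27, 2) = 729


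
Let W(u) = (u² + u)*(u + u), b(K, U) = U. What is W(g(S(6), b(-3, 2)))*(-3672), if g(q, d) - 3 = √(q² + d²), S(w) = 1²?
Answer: -631584 - 279072*√5 ≈ -1.2556e+6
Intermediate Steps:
S(w) = 1
g(q, d) = 3 + √(d² + q²) (g(q, d) = 3 + √(q² + d²) = 3 + √(d² + q²))
W(u) = 2*u*(u + u²) (W(u) = (u + u²)*(2*u) = 2*u*(u + u²))
W(g(S(6), b(-3, 2)))*(-3672) = (2*(3 + √(2² + 1²))²*(1 + (3 + √(2² + 1²))))*(-3672) = (2*(3 + √(4 + 1))²*(1 + (3 + √(4 + 1))))*(-3672) = (2*(3 + √5)²*(1 + (3 + √5)))*(-3672) = (2*(3 + √5)²*(4 + √5))*(-3672) = -7344*(3 + √5)²*(4 + √5)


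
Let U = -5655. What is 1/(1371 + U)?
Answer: -1/4284 ≈ -0.00023343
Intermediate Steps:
1/(1371 + U) = 1/(1371 - 5655) = 1/(-4284) = -1/4284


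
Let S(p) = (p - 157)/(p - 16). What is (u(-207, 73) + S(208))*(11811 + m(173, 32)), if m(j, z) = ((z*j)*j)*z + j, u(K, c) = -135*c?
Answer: -1208556242115/4 ≈ -3.0214e+11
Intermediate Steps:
S(p) = (-157 + p)/(-16 + p)
m(j, z) = j + j²*z² (m(j, z) = ((j*z)*j)*z + j = (z*j²)*z + j = j²*z² + j = j + j²*z²)
(u(-207, 73) + S(208))*(11811 + m(173, 32)) = (-135*73 + (-157 + 208)/(-16 + 208))*(11811 + 173*(1 + 173*32²)) = (-9855 + 51/192)*(11811 + 173*(1 + 173*1024)) = (-9855 + (1/192)*51)*(11811 + 173*(1 + 177152)) = (-9855 + 17/64)*(11811 + 173*177153) = -630703*(11811 + 30647469)/64 = -630703/64*30659280 = -1208556242115/4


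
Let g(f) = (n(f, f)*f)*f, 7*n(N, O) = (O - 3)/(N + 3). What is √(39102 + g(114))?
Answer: 3*√37598834/91 ≈ 202.15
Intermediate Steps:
n(N, O) = (-3 + O)/(7*(3 + N)) (n(N, O) = ((O - 3)/(N + 3))/7 = ((-3 + O)/(3 + N))/7 = (-3 + O)/(7*(3 + N)))
g(f) = f²*(-3 + f)/(7*(3 + f)) (g(f) = (((-3 + f)/(7*(3 + f)))*f)*f = (f*(-3 + f)/(7*(3 + f)))*f = f²*(-3 + f)/(7*(3 + f)))
√(39102 + g(114)) = √(39102 + (⅐)*114²*(-3 + 114)/(3 + 114)) = √(39102 + (⅐)*12996*111/117) = √(39102 + (⅐)*12996*(1/117)*111) = √(39102 + 160284/91) = √(3718566/91) = 3*√37598834/91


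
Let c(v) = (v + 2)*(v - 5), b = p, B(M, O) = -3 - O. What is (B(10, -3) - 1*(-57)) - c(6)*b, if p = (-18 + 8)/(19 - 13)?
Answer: 211/3 ≈ 70.333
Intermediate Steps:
p = -5/3 (p = -10/6 = -10*⅙ = -5/3 ≈ -1.6667)
b = -5/3 ≈ -1.6667
c(v) = (-5 + v)*(2 + v) (c(v) = (2 + v)*(-5 + v) = (-5 + v)*(2 + v))
(B(10, -3) - 1*(-57)) - c(6)*b = ((-3 - 1*(-3)) - 1*(-57)) - (-10 + 6² - 3*6)*(-5)/3 = ((-3 + 3) + 57) - (-10 + 36 - 18)*(-5)/3 = (0 + 57) - 8*(-5)/3 = 57 - 1*(-40/3) = 57 + 40/3 = 211/3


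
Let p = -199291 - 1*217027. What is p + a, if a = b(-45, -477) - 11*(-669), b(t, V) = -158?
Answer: -409117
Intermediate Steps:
a = 7201 (a = -158 - 11*(-669) = -158 + 7359 = 7201)
p = -416318 (p = -199291 - 217027 = -416318)
p + a = -416318 + 7201 = -409117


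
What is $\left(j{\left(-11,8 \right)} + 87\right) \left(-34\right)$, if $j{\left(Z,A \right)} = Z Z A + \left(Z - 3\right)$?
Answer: $-35394$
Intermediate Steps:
$j{\left(Z,A \right)} = -3 + Z + A Z^{2}$ ($j{\left(Z,A \right)} = Z^{2} A + \left(-3 + Z\right) = A Z^{2} + \left(-3 + Z\right) = -3 + Z + A Z^{2}$)
$\left(j{\left(-11,8 \right)} + 87\right) \left(-34\right) = \left(\left(-3 - 11 + 8 \left(-11\right)^{2}\right) + 87\right) \left(-34\right) = \left(\left(-3 - 11 + 8 \cdot 121\right) + 87\right) \left(-34\right) = \left(\left(-3 - 11 + 968\right) + 87\right) \left(-34\right) = \left(954 + 87\right) \left(-34\right) = 1041 \left(-34\right) = -35394$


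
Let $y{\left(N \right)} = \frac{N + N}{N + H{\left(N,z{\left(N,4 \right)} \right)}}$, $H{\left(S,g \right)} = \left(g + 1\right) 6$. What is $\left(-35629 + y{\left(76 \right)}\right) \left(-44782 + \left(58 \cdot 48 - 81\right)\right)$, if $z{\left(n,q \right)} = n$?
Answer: $\frac{403290395875}{269} \approx 1.4992 \cdot 10^{9}$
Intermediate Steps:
$H{\left(S,g \right)} = 6 + 6 g$ ($H{\left(S,g \right)} = \left(1 + g\right) 6 = 6 + 6 g$)
$y{\left(N \right)} = \frac{2 N}{6 + 7 N}$ ($y{\left(N \right)} = \frac{N + N}{N + \left(6 + 6 N\right)} = \frac{2 N}{6 + 7 N}$)
$\left(-35629 + y{\left(76 \right)}\right) \left(-44782 + \left(58 \cdot 48 - 81\right)\right) = \left(-35629 + 2 \cdot 76 \frac{1}{6 + 7 \cdot 76}\right) \left(-44782 + \left(58 \cdot 48 - 81\right)\right) = \left(-35629 + 2 \cdot 76 \frac{1}{6 + 532}\right) \left(-44782 + \left(2784 - 81\right)\right) = \left(-35629 + 2 \cdot 76 \cdot \frac{1}{538}\right) \left(-44782 + 2703\right) = \left(-35629 + 2 \cdot 76 \cdot \frac{1}{538}\right) \left(-42079\right) = \left(-35629 + \frac{76}{269}\right) \left(-42079\right) = \left(- \frac{9584125}{269}\right) \left(-42079\right) = \frac{403290395875}{269}$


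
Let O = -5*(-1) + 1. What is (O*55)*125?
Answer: 41250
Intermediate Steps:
O = 6 (O = 5 + 1 = 6)
(O*55)*125 = (6*55)*125 = 330*125 = 41250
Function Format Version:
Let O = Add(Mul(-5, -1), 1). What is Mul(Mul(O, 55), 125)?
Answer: 41250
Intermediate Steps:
O = 6 (O = Add(5, 1) = 6)
Mul(Mul(O, 55), 125) = Mul(Mul(6, 55), 125) = Mul(330, 125) = 41250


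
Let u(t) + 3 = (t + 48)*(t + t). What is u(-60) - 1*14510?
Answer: -13073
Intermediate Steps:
u(t) = -3 + 2*t*(48 + t) (u(t) = -3 + (t + 48)*(t + t) = -3 + (48 + t)*(2*t) = -3 + 2*t*(48 + t))
u(-60) - 1*14510 = (-3 + 2*(-60)² + 96*(-60)) - 1*14510 = (-3 + 2*3600 - 5760) - 14510 = (-3 + 7200 - 5760) - 14510 = 1437 - 14510 = -13073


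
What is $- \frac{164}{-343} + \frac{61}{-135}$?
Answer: $\frac{1217}{46305} \approx 0.026282$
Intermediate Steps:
$- \frac{164}{-343} + \frac{61}{-135} = \left(-164\right) \left(- \frac{1}{343}\right) + 61 \left(- \frac{1}{135}\right) = \frac{164}{343} - \frac{61}{135} = \frac{1217}{46305}$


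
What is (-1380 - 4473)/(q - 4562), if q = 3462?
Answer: 5853/1100 ≈ 5.3209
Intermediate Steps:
(-1380 - 4473)/(q - 4562) = (-1380 - 4473)/(3462 - 4562) = -5853/(-1100) = -5853*(-1/1100) = 5853/1100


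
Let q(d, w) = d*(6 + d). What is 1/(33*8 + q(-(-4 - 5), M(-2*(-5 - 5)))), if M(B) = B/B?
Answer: 1/399 ≈ 0.0025063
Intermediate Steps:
M(B) = 1
1/(33*8 + q(-(-4 - 5), M(-2*(-5 - 5)))) = 1/(33*8 + (-(-4 - 5))*(6 - (-4 - 5))) = 1/(264 + (-1*(-9))*(6 - 1*(-9))) = 1/(264 + 9*(6 + 9)) = 1/(264 + 9*15) = 1/(264 + 135) = 1/399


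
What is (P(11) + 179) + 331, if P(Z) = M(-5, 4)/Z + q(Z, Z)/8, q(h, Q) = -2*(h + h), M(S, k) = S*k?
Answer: 11059/22 ≈ 502.68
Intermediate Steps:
q(h, Q) = -4*h
P(Z) = -20/Z - Z/2 (P(Z) = (-5*4)/Z - 4*Z/8 = -20/Z - 4*Z*(1/8) = -20/Z - Z/2)
(P(11) + 179) + 331 = ((-20/11 - 1/2*11) + 179) + 331 = ((-20*1/11 - 11/2) + 179) + 331 = ((-20/11 - 11/2) + 179) + 331 = (-161/22 + 179) + 331 = 3777/22 + 331 = 11059/22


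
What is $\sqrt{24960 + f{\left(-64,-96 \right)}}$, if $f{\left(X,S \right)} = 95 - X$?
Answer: $3 \sqrt{2791} \approx 158.49$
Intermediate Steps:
$\sqrt{24960 + f{\left(-64,-96 \right)}} = \sqrt{24960 + \left(95 - -64\right)} = \sqrt{24960 + \left(95 + 64\right)} = \sqrt{24960 + 159} = \sqrt{25119} = 3 \sqrt{2791}$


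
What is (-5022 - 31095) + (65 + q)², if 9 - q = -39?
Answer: -23348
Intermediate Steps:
q = 48 (q = 9 - 1*(-39) = 9 + 39 = 48)
(-5022 - 31095) + (65 + q)² = (-5022 - 31095) + (65 + 48)² = -36117 + 113² = -36117 + 12769 = -23348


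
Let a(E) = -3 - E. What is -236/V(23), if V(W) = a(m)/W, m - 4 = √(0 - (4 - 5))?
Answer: 1357/2 ≈ 678.50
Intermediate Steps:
m = 5 (m = 4 + √(0 - (4 - 5)) = 4 + √(0 - 1*(-1)) = 4 + √(0 + 1) = 4 + √1 = 4 + 1 = 5)
V(W) = -8/W (V(W) = (-3 - 1*5)/W = (-3 - 5)/W = -8/W)
-236/V(23) = -236/((-8/23)) = -236/((-8*1/23)) = -236/(-8/23) = -236*(-23/8) = 1357/2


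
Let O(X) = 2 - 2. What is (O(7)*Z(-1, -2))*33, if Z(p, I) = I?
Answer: 0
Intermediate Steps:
O(X) = 0
(O(7)*Z(-1, -2))*33 = (0*(-2))*33 = 0*33 = 0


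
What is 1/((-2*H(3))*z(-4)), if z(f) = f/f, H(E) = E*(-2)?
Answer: 1/12 ≈ 0.083333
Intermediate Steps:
H(E) = -2*E
z(f) = 1
1/((-2*H(3))*z(-4)) = 1/(-(-4)*3*1) = 1/(-2*(-6)*1) = 1/(12*1) = 1/12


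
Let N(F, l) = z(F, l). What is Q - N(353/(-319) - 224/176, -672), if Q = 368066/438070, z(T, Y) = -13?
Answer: 3031488/219035 ≈ 13.840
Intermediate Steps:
N(F, l) = -13
Q = 184033/219035 (Q = 368066*(1/438070) = 184033/219035 ≈ 0.84020)
Q - N(353/(-319) - 224/176, -672) = 184033/219035 - 1*(-13) = 184033/219035 + 13 = 3031488/219035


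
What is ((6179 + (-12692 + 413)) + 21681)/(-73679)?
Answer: -15581/73679 ≈ -0.21147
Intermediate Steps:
((6179 + (-12692 + 413)) + 21681)/(-73679) = ((6179 - 12279) + 21681)*(-1/73679) = (-6100 + 21681)*(-1/73679) = 15581*(-1/73679) = -15581/73679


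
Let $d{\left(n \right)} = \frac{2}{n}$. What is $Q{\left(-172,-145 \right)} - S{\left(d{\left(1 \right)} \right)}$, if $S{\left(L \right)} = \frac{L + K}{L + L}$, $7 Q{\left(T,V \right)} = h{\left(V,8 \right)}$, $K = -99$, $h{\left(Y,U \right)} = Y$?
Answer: $\frac{99}{28} \approx 3.5357$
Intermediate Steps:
$Q{\left(T,V \right)} = \frac{V}{7}$
$S{\left(L \right)} = \frac{-99 + L}{2 L}$ ($S{\left(L \right)} = \frac{L - 99}{L + L} = \frac{-99 + L}{2 L}$)
$Q{\left(-172,-145 \right)} - S{\left(d{\left(1 \right)} \right)} = \frac{1}{7} \left(-145\right) - \frac{-99 + \frac{2}{1}}{2 \cdot \frac{2}{1}} = - \frac{145}{7} - \frac{-99 + 2 \cdot 1}{2 \cdot 2 \cdot 1} = - \frac{145}{7} - \frac{-99 + 2}{2 \cdot 2} = - \frac{145}{7} - \frac{1}{2} \cdot \frac{1}{2} \left(-97\right) = - \frac{145}{7} - - \frac{97}{4} = - \frac{145}{7} + \frac{97}{4} = \frac{99}{28}$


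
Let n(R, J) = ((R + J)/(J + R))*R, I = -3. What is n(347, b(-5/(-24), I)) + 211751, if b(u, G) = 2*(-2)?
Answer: 212098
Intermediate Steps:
b(u, G) = -4
n(R, J) = R (n(R, J) = ((J + R)/(J + R))*R = 1*R = R)
n(347, b(-5/(-24), I)) + 211751 = 347 + 211751 = 212098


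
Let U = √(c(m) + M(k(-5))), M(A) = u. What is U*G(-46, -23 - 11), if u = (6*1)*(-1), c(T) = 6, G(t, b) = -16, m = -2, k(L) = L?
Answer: 0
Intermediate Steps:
u = -6 (u = 6*(-1) = -6)
M(A) = -6
U = 0 (U = √(6 - 6) = √0 = 0)
U*G(-46, -23 - 11) = 0*(-16) = 0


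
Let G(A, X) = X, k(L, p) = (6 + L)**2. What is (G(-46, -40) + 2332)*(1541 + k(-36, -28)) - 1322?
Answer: 5593450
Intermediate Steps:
(G(-46, -40) + 2332)*(1541 + k(-36, -28)) - 1322 = (-40 + 2332)*(1541 + (6 - 36)**2) - 1322 = 2292*(1541 + (-30)**2) - 1322 = 2292*(1541 + 900) - 1322 = 2292*2441 - 1322 = 5594772 - 1322 = 5593450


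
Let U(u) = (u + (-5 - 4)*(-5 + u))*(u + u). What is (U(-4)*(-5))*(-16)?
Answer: -49280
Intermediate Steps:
U(u) = 2*u*(45 - 8*u) (U(u) = (u - 9*(-5 + u))*(2*u) = (u + (45 - 9*u))*(2*u) = (45 - 8*u)*(2*u) = 2*u*(45 - 8*u))
(U(-4)*(-5))*(-16) = ((2*(-4)*(45 - 8*(-4)))*(-5))*(-16) = ((2*(-4)*(45 + 32))*(-5))*(-16) = ((2*(-4)*77)*(-5))*(-16) = -616*(-5)*(-16) = 3080*(-16) = -49280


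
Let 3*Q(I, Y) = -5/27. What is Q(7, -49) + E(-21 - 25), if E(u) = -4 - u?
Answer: 3397/81 ≈ 41.938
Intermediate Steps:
Q(I, Y) = -5/81 (Q(I, Y) = (-5/27)/3 = (-5*1/27)/3 = (1/3)*(-5/27) = -5/81)
Q(7, -49) + E(-21 - 25) = -5/81 + (-4 - (-21 - 25)) = -5/81 + (-4 - 1*(-46)) = -5/81 + (-4 + 46) = -5/81 + 42 = 3397/81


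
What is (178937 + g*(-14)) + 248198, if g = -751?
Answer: 437649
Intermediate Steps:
(178937 + g*(-14)) + 248198 = (178937 - 751*(-14)) + 248198 = (178937 + 10514) + 248198 = 189451 + 248198 = 437649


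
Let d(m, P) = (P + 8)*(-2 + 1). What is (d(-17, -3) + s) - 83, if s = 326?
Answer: 238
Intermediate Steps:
d(m, P) = -8 - P (d(m, P) = (8 + P)*(-1) = -8 - P)
(d(-17, -3) + s) - 83 = ((-8 - 1*(-3)) + 326) - 83 = ((-8 + 3) + 326) - 83 = (-5 + 326) - 83 = 321 - 83 = 238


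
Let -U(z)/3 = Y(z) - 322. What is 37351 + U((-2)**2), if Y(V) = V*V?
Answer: 38269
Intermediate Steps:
Y(V) = V**2
U(z) = 966 - 3*z**2 (U(z) = -3*(z**2 - 322) = -3*(-322 + z**2) = 966 - 3*z**2)
37351 + U((-2)**2) = 37351 + (966 - 3*((-2)**2)**2) = 37351 + (966 - 3*4**2) = 37351 + (966 - 3*16) = 37351 + (966 - 48) = 37351 + 918 = 38269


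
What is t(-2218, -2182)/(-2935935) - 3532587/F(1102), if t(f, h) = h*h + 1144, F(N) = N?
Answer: -10376693833181/3235400370 ≈ -3207.2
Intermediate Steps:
t(f, h) = 1144 + h² (t(f, h) = h² + 1144 = 1144 + h²)
t(-2218, -2182)/(-2935935) - 3532587/F(1102) = (1144 + (-2182)²)/(-2935935) - 3532587/1102 = (1144 + 4761124)*(-1/2935935) - 3532587*1/1102 = 4762268*(-1/2935935) - 3532587/1102 = -4762268/2935935 - 3532587/1102 = -10376693833181/3235400370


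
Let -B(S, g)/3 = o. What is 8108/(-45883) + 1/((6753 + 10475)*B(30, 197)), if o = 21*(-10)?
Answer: -88001267237/497997564120 ≈ -0.17671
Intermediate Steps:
o = -210
B(S, g) = 630 (B(S, g) = -3*(-210) = 630)
8108/(-45883) + 1/((6753 + 10475)*B(30, 197)) = 8108/(-45883) + 1/((6753 + 10475)*630) = 8108*(-1/45883) + (1/630)/17228 = -8108/45883 + (1/17228)*(1/630) = -8108/45883 + 1/10853640 = -88001267237/497997564120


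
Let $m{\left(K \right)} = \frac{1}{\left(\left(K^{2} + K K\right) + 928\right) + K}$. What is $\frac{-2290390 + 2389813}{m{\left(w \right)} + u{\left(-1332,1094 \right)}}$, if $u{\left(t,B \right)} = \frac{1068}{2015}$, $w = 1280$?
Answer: $\frac{656907756953760}{3501982559} \approx 1.8758 \cdot 10^{5}$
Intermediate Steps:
$m{\left(K \right)} = \frac{1}{928 + K + 2 K^{2}}$ ($m{\left(K \right)} = \frac{1}{\left(\left(K^{2} + K^{2}\right) + 928\right) + K} = \frac{1}{\left(2 K^{2} + 928\right) + K} = \frac{1}{\left(928 + 2 K^{2}\right) + K} = \frac{1}{928 + K + 2 K^{2}}$)
$u{\left(t,B \right)} = \frac{1068}{2015}$ ($u{\left(t,B \right)} = 1068 \cdot \frac{1}{2015} = \frac{1068}{2015}$)
$\frac{-2290390 + 2389813}{m{\left(w \right)} + u{\left(-1332,1094 \right)}} = \frac{-2290390 + 2389813}{\frac{1}{928 + 1280 + 2 \cdot 1280^{2}} + \frac{1068}{2015}} = \frac{99423}{\frac{1}{928 + 1280 + 2 \cdot 1638400} + \frac{1068}{2015}} = \frac{99423}{\frac{1}{928 + 1280 + 3276800} + \frac{1068}{2015}} = \frac{99423}{\frac{1}{3279008} + \frac{1068}{2015}} = \frac{99423}{\frac{3501982559}{6607201120}} = 99423 \cdot \frac{6607201120}{3501982559} = \frac{656907756953760}{3501982559}$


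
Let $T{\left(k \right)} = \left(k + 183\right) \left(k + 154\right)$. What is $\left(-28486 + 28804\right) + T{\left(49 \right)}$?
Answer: $47414$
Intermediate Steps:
$T{\left(k \right)} = \left(154 + k\right) \left(183 + k\right)$ ($T{\left(k \right)} = \left(183 + k\right) \left(154 + k\right) = \left(154 + k\right) \left(183 + k\right)$)
$\left(-28486 + 28804\right) + T{\left(49 \right)} = \left(-28486 + 28804\right) + \left(28182 + 49^{2} + 337 \cdot 49\right) = 318 + \left(28182 + 2401 + 16513\right) = 318 + 47096 = 47414$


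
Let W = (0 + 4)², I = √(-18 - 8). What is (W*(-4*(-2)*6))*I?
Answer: 768*I*√26 ≈ 3916.0*I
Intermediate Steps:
I = I*√26 (I = √(-26) = I*√26 ≈ 5.099*I)
W = 16 (W = 4² = 16)
(W*(-4*(-2)*6))*I = (16*(-4*(-2)*6))*(I*√26) = (16*(8*6))*(I*√26) = (16*48)*(I*√26) = 768*(I*√26) = 768*I*√26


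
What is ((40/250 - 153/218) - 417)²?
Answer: 5178369013609/29702500 ≈ 1.7434e+5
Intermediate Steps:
((40/250 - 153/218) - 417)² = ((40*(1/250) - 153*1/218) - 417)² = ((4/25 - 153/218) - 417)² = (-2953/5450 - 417)² = (-2275603/5450)² = 5178369013609/29702500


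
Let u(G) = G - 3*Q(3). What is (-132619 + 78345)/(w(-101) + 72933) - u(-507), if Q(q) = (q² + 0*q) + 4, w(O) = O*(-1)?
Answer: 19911145/36517 ≈ 545.26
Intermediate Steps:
w(O) = -O
Q(q) = 4 + q² (Q(q) = (q² + 0) + 4 = q² + 4 = 4 + q²)
u(G) = -39 + G (u(G) = G - 3*(4 + 3²) = G - 3*(4 + 9) = G - 3*13 = G - 39 = -39 + G)
(-132619 + 78345)/(w(-101) + 72933) - u(-507) = (-132619 + 78345)/(-1*(-101) + 72933) - (-39 - 507) = -54274/(101 + 72933) - 1*(-546) = -54274/73034 + 546 = -54274*1/73034 + 546 = -27137/36517 + 546 = 19911145/36517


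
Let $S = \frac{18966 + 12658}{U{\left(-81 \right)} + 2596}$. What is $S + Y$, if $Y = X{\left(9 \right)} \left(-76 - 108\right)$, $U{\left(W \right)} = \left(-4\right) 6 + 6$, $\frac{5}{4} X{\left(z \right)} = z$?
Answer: $- \frac{8459276}{6445} \approx -1312.5$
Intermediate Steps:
$X{\left(z \right)} = \frac{4 z}{5}$
$U{\left(W \right)} = -18$ ($U{\left(W \right)} = -24 + 6 = -18$)
$Y = - \frac{6624}{5}$ ($Y = \frac{4}{5} \cdot 9 \left(-76 - 108\right) = \frac{36}{5} \left(-184\right) = - \frac{6624}{5} \approx -1324.8$)
$S = \frac{15812}{1289}$ ($S = \frac{18966 + 12658}{-18 + 2596} = \frac{31624}{2578} = 31624 \cdot \frac{1}{2578} = \frac{15812}{1289} \approx 12.267$)
$S + Y = \frac{15812}{1289} - \frac{6624}{5} = - \frac{8459276}{6445}$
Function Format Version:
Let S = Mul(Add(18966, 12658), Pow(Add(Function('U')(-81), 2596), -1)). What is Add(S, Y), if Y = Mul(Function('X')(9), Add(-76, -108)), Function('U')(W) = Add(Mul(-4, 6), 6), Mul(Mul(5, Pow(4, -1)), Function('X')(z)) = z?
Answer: Rational(-8459276, 6445) ≈ -1312.5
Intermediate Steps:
Function('X')(z) = Mul(Rational(4, 5), z)
Function('U')(W) = -18 (Function('U')(W) = Add(-24, 6) = -18)
Y = Rational(-6624, 5) (Y = Mul(Mul(Rational(4, 5), 9), Add(-76, -108)) = Mul(Rational(36, 5), -184) = Rational(-6624, 5) ≈ -1324.8)
S = Rational(15812, 1289) (S = Mul(Add(18966, 12658), Pow(Add(-18, 2596), -1)) = Mul(31624, Pow(2578, -1)) = Mul(31624, Rational(1, 2578)) = Rational(15812, 1289) ≈ 12.267)
Add(S, Y) = Add(Rational(15812, 1289), Rational(-6624, 5)) = Rational(-8459276, 6445)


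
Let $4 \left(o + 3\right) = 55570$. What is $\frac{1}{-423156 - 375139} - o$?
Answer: $- \frac{22175836807}{1596590} \approx -13890.0$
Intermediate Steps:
$o = \frac{27779}{2}$ ($o = -3 + \frac{1}{4} \cdot 55570 = -3 + \frac{27785}{2} = \frac{27779}{2} \approx 13890.0$)
$\frac{1}{-423156 - 375139} - o = \frac{1}{-423156 - 375139} - \frac{27779}{2} = \frac{1}{-798295} - \frac{27779}{2} = - \frac{1}{798295} - \frac{27779}{2} = - \frac{22175836807}{1596590}$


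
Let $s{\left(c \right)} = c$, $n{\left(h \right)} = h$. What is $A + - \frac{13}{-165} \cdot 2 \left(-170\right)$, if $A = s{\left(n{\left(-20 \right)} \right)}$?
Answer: $- \frac{1544}{33} \approx -46.788$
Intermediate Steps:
$A = -20$
$A + - \frac{13}{-165} \cdot 2 \left(-170\right) = -20 + - \frac{13}{-165} \cdot 2 \left(-170\right) = -20 + \left(-13\right) \left(- \frac{1}{165}\right) 2 \left(-170\right) = -20 + \frac{13}{165} \cdot 2 \left(-170\right) = -20 + \frac{26}{165} \left(-170\right) = -20 - \frac{884}{33} = - \frac{1544}{33}$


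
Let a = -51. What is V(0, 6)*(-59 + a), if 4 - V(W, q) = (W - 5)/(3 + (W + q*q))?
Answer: -17710/39 ≈ -454.10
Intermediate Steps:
V(W, q) = 4 - (-5 + W)/(3 + W + q²) (V(W, q) = 4 - (W - 5)/(3 + (W + q*q)) = 4 - (-5 + W)/(3 + (W + q²)) = 4 - (-5 + W)/(3 + W + q²))
V(0, 6)*(-59 + a) = ((17 + 3*0 + 4*6²)/(3 + 0 + 6²))*(-59 - 51) = ((17 + 0 + 4*36)/(3 + 0 + 36))*(-110) = ((17 + 0 + 144)/39)*(-110) = ((1/39)*161)*(-110) = (161/39)*(-110) = -17710/39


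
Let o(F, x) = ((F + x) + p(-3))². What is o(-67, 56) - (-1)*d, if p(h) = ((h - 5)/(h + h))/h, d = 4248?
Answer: 354697/81 ≈ 4379.0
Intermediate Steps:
p(h) = (-5 + h)/(2*h²) (p(h) = ((-5 + h)/((2*h)))/h = ((-5 + h)*(1/(2*h)))/h = ((-5 + h)/(2*h))/h = (-5 + h)/(2*h²))
o(F, x) = (-4/9 + F + x)² (o(F, x) = ((F + x) + (½)*(-5 - 3)/(-3)²)² = ((F + x) + (½)*(⅑)*(-8))² = ((F + x) - 4/9)² = (-4/9 + F + x)²)
o(-67, 56) - (-1)*d = (-4 + 9*(-67) + 9*56)²/81 - (-1)*4248 = (-4 - 603 + 504)²/81 - 1*(-4248) = (1/81)*(-103)² + 4248 = (1/81)*10609 + 4248 = 10609/81 + 4248 = 354697/81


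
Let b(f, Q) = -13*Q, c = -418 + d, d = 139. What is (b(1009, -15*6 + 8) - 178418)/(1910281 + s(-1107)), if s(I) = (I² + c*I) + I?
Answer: -44338/860869 ≈ -0.051504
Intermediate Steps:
c = -279 (c = -418 + 139 = -279)
s(I) = I² - 278*I (s(I) = (I² - 279*I) + I = I² - 278*I)
(b(1009, -15*6 + 8) - 178418)/(1910281 + s(-1107)) = (-13*(-15*6 + 8) - 178418)/(1910281 - 1107*(-278 - 1107)) = (-13*(-90 + 8) - 178418)/(1910281 - 1107*(-1385)) = (-13*(-82) - 178418)/(1910281 + 1533195) = (1066 - 178418)/3443476 = -177352*1/3443476 = -44338/860869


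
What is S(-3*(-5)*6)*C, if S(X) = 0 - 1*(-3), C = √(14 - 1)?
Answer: 3*√13 ≈ 10.817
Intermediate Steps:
C = √13 ≈ 3.6056
S(X) = 3 (S(X) = 0 + 3 = 3)
S(-3*(-5)*6)*C = 3*√13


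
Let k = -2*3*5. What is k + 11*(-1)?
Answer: -41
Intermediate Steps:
k = -30 (k = -6*5 = -30)
k + 11*(-1) = -30 + 11*(-1) = -30 - 11 = -41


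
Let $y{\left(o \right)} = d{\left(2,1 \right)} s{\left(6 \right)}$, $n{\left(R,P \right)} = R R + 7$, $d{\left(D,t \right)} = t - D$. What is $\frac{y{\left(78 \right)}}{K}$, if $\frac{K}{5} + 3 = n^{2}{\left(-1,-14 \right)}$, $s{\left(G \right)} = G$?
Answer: $- \frac{6}{305} \approx -0.019672$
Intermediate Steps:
$n{\left(R,P \right)} = 7 + R^{2}$ ($n{\left(R,P \right)} = R^{2} + 7 = 7 + R^{2}$)
$y{\left(o \right)} = -6$ ($y{\left(o \right)} = \left(1 - 2\right) 6 = \left(-1\right) 6 = -6$)
$K = 305$ ($K = -15 + 5 \left(7 + \left(-1\right)^{2}\right)^{2} = -15 + 5 \left(7 + 1\right)^{2} = -15 + 5 \cdot 8^{2} = -15 + 5 \cdot 64 = -15 + 320 = 305$)
$\frac{y{\left(78 \right)}}{K} = - \frac{6}{305}$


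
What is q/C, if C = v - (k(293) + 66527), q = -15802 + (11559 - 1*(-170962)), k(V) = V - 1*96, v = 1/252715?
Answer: -14044130695/5620718553 ≈ -2.4986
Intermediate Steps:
v = 1/252715 ≈ 3.9570e-6
k(V) = -96 + V (k(V) = V - 96 = -96 + V)
q = 166719 (q = -15802 + (11559 + 170962) = -15802 + 182521 = 166719)
C = -16862155659/252715 (C = 1/252715 - ((-96 + 293) + 66527) = 1/252715 - (197 + 66527) = 1/252715 - 1*66724 = 1/252715 - 66724 = -16862155659/252715 ≈ -66724.)
q/C = 166719/(-16862155659/252715) = 166719*(-252715/16862155659) = -14044130695/5620718553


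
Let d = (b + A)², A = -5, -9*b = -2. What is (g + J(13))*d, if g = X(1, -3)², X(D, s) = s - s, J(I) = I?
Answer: 24037/81 ≈ 296.75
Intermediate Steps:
b = 2/9 (b = -⅑*(-2) = 2/9 ≈ 0.22222)
X(D, s) = 0
d = 1849/81 (d = (2/9 - 5)² = (-43/9)² = 1849/81 ≈ 22.827)
g = 0 (g = 0² = 0)
(g + J(13))*d = (0 + 13)*(1849/81) = 13*(1849/81) = 24037/81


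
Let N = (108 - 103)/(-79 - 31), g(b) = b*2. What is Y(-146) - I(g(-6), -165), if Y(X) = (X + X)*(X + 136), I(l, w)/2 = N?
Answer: 32121/11 ≈ 2920.1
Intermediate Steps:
g(b) = 2*b
N = -1/22 (N = 5/(-110) = 5*(-1/110) = -1/22 ≈ -0.045455)
I(l, w) = -1/11 (I(l, w) = 2*(-1/22) = -1/11)
Y(X) = 2*X*(136 + X) (Y(X) = (2*X)*(136 + X) = 2*X*(136 + X))
Y(-146) - I(g(-6), -165) = 2*(-146)*(136 - 146) - 1*(-1/11) = 2*(-146)*(-10) + 1/11 = 2920 + 1/11 = 32121/11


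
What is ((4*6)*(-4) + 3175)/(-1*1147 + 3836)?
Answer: 3079/2689 ≈ 1.1450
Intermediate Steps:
((4*6)*(-4) + 3175)/(-1*1147 + 3836) = (24*(-4) + 3175)/(-1147 + 3836) = (-96 + 3175)/2689 = 3079*(1/2689) = 3079/2689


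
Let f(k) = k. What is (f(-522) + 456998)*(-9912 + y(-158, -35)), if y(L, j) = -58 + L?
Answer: -4623188928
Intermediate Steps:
(f(-522) + 456998)*(-9912 + y(-158, -35)) = (-522 + 456998)*(-9912 + (-58 - 158)) = 456476*(-9912 - 216) = 456476*(-10128) = -4623188928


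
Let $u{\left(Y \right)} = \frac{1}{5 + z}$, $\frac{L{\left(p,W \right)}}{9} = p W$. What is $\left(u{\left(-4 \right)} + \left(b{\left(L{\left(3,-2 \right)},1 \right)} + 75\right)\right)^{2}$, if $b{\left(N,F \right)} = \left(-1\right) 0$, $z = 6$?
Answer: $\frac{682276}{121} \approx 5638.6$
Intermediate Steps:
$L{\left(p,W \right)} = 9 W p$ ($L{\left(p,W \right)} = 9 p W = 9 W p$)
$b{\left(N,F \right)} = 0$
$u{\left(Y \right)} = \frac{1}{11}$ ($u{\left(Y \right)} = \frac{1}{5 + 6} = \frac{1}{11}$)
$\left(u{\left(-4 \right)} + \left(b{\left(L{\left(3,-2 \right)},1 \right)} + 75\right)\right)^{2} = \left(\frac{1}{11} + \left(0 + 75\right)\right)^{2} = \left(\frac{1}{11} + 75\right)^{2} = \left(\frac{826}{11}\right)^{2} = \frac{682276}{121}$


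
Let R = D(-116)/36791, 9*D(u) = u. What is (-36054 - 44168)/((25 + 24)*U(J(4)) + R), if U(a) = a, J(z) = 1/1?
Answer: -26563028418/16224715 ≈ -1637.2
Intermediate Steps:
D(u) = u/9
J(z) = 1
R = -116/331119 (R = ((1/9)*(-116))/36791 = -116/9*1/36791 = -116/331119 ≈ -0.00035033)
(-36054 - 44168)/((25 + 24)*U(J(4)) + R) = (-36054 - 44168)/((25 + 24)*1 - 116/331119) = -80222/(49*1 - 116/331119) = -80222/(49 - 116/331119) = -80222/16224715/331119 = -80222*331119/16224715 = -26563028418/16224715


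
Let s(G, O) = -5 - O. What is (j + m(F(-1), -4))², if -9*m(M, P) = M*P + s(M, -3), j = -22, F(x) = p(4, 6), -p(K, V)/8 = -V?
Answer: 16/81 ≈ 0.19753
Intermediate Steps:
p(K, V) = 8*V (p(K, V) = -(-8)*V = 8*V)
F(x) = 48 (F(x) = 8*6 = 48)
m(M, P) = 2/9 - M*P/9 (m(M, P) = -(M*P + (-5 - 1*(-3)))/9 = -(M*P + (-5 + 3))/9 = -(M*P - 2)/9 = -(-2 + M*P)/9 = 2/9 - M*P/9)
(j + m(F(-1), -4))² = (-22 + (2/9 - ⅑*48*(-4)))² = (-22 + (2/9 + 64/3))² = (-22 + 194/9)² = (-4/9)² = 16/81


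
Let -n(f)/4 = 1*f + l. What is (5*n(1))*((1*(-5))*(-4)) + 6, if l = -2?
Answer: 406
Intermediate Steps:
n(f) = 8 - 4*f (n(f) = -4*(1*f - 2) = -4*(f - 2) = -4*(-2 + f) = 8 - 4*f)
(5*n(1))*((1*(-5))*(-4)) + 6 = (5*(8 - 4*1))*((1*(-5))*(-4)) + 6 = (5*(8 - 4))*(-5*(-4)) + 6 = (5*4)*20 + 6 = 20*20 + 6 = 400 + 6 = 406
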